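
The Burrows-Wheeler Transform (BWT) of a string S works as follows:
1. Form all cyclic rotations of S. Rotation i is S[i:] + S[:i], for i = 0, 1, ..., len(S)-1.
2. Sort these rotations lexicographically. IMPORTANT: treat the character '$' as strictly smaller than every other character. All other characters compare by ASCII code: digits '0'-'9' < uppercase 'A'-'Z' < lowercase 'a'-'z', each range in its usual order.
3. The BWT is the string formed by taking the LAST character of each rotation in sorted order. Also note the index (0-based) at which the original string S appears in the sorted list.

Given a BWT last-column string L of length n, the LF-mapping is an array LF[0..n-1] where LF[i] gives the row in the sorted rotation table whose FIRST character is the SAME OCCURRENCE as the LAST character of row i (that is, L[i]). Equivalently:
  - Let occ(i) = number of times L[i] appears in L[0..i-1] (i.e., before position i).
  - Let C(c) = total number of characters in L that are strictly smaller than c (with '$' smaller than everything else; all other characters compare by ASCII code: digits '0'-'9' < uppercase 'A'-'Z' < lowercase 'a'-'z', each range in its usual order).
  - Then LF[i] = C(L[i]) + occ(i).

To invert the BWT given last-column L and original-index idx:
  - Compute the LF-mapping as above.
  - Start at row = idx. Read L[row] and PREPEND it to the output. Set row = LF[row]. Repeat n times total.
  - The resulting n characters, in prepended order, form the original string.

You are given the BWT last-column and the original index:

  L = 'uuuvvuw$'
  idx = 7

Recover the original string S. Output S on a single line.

Answer: wvuvuuu$

Derivation:
LF mapping: 1 2 3 5 6 4 7 0
Walk LF starting at row 7, prepending L[row]:
  step 1: row=7, L[7]='$', prepend. Next row=LF[7]=0
  step 2: row=0, L[0]='u', prepend. Next row=LF[0]=1
  step 3: row=1, L[1]='u', prepend. Next row=LF[1]=2
  step 4: row=2, L[2]='u', prepend. Next row=LF[2]=3
  step 5: row=3, L[3]='v', prepend. Next row=LF[3]=5
  step 6: row=5, L[5]='u', prepend. Next row=LF[5]=4
  step 7: row=4, L[4]='v', prepend. Next row=LF[4]=6
  step 8: row=6, L[6]='w', prepend. Next row=LF[6]=7
Reversed output: wvuvuuu$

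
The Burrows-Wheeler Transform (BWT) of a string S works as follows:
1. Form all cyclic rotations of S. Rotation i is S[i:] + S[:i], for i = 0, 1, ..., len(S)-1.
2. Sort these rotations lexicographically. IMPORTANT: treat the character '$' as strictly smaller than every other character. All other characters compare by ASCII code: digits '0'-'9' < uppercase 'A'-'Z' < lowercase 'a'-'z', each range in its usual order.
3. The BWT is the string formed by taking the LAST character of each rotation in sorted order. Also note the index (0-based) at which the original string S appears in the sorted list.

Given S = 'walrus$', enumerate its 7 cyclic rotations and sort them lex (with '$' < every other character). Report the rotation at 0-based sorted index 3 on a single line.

All 7 rotations (rotation i = S[i:]+S[:i]):
  rot[0] = walrus$
  rot[1] = alrus$w
  rot[2] = lrus$wa
  rot[3] = rus$wal
  rot[4] = us$walr
  rot[5] = s$walru
  rot[6] = $walrus
Sorted (with $ < everything):
  sorted[0] = $walrus
  sorted[1] = alrus$w
  sorted[2] = lrus$wa
  sorted[3] = rus$wal
  sorted[4] = s$walru
  sorted[5] = us$walr
  sorted[6] = walrus$
sorted[3] = rus$wal

Answer: rus$wal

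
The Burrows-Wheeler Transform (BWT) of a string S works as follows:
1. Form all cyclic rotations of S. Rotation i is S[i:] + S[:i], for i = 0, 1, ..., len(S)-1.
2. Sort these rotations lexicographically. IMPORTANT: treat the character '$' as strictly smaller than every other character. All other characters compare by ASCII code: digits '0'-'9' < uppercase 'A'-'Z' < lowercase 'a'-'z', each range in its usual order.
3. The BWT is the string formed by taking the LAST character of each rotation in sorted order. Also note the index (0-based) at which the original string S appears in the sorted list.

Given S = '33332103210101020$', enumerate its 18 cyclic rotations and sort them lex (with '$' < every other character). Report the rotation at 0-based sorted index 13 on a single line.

All 18 rotations (rotation i = S[i:]+S[:i]):
  rot[0] = 33332103210101020$
  rot[1] = 3332103210101020$3
  rot[2] = 332103210101020$33
  rot[3] = 32103210101020$333
  rot[4] = 2103210101020$3333
  rot[5] = 103210101020$33332
  rot[6] = 03210101020$333321
  rot[7] = 3210101020$3333210
  rot[8] = 210101020$33332103
  rot[9] = 10101020$333321032
  rot[10] = 0101020$3333210321
  rot[11] = 101020$33332103210
  rot[12] = 01020$333321032101
  rot[13] = 1020$3333210321010
  rot[14] = 020$33332103210101
  rot[15] = 20$333321032101010
  rot[16] = 0$3333210321010102
  rot[17] = $33332103210101020
Sorted (with $ < everything):
  sorted[0] = $33332103210101020
  sorted[1] = 0$3333210321010102
  sorted[2] = 0101020$3333210321
  sorted[3] = 01020$333321032101
  sorted[4] = 020$33332103210101
  sorted[5] = 03210101020$333321
  sorted[6] = 10101020$333321032
  sorted[7] = 101020$33332103210
  sorted[8] = 1020$3333210321010
  sorted[9] = 103210101020$33332
  sorted[10] = 20$333321032101010
  sorted[11] = 210101020$33332103
  sorted[12] = 2103210101020$3333
  sorted[13] = 3210101020$3333210
  sorted[14] = 32103210101020$333
  sorted[15] = 332103210101020$33
  sorted[16] = 3332103210101020$3
  sorted[17] = 33332103210101020$
sorted[13] = 3210101020$3333210

Answer: 3210101020$3333210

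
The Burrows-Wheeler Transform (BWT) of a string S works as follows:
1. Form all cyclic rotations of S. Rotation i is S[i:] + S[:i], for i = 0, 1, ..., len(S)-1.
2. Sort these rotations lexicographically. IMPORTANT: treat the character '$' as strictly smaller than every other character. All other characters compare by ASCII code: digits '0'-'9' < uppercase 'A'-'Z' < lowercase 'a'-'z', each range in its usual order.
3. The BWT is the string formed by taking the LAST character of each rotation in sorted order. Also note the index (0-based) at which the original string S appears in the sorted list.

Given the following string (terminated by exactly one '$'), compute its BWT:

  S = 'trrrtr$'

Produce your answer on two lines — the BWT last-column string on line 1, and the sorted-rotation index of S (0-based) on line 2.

All 7 rotations (rotation i = S[i:]+S[:i]):
  rot[0] = trrrtr$
  rot[1] = rrrtr$t
  rot[2] = rrtr$tr
  rot[3] = rtr$trr
  rot[4] = tr$trrr
  rot[5] = r$trrrt
  rot[6] = $trrrtr
Sorted (with $ < everything):
  sorted[0] = $trrrtr  (last char: 'r')
  sorted[1] = r$trrrt  (last char: 't')
  sorted[2] = rrrtr$t  (last char: 't')
  sorted[3] = rrtr$tr  (last char: 'r')
  sorted[4] = rtr$trr  (last char: 'r')
  sorted[5] = tr$trrr  (last char: 'r')
  sorted[6] = trrrtr$  (last char: '$')
Last column: rttrrr$
Original string S is at sorted index 6

Answer: rttrrr$
6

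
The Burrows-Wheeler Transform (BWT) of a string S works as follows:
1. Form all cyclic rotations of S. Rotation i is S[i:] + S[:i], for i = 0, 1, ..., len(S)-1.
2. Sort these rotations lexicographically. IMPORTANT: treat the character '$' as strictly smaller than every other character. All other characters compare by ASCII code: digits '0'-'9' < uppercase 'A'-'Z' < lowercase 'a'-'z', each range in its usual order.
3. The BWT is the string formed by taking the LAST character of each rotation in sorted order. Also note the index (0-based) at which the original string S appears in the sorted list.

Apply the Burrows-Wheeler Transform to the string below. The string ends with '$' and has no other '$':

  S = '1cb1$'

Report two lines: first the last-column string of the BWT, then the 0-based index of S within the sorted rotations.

Answer: 1b$c1
2

Derivation:
All 5 rotations (rotation i = S[i:]+S[:i]):
  rot[0] = 1cb1$
  rot[1] = cb1$1
  rot[2] = b1$1c
  rot[3] = 1$1cb
  rot[4] = $1cb1
Sorted (with $ < everything):
  sorted[0] = $1cb1  (last char: '1')
  sorted[1] = 1$1cb  (last char: 'b')
  sorted[2] = 1cb1$  (last char: '$')
  sorted[3] = b1$1c  (last char: 'c')
  sorted[4] = cb1$1  (last char: '1')
Last column: 1b$c1
Original string S is at sorted index 2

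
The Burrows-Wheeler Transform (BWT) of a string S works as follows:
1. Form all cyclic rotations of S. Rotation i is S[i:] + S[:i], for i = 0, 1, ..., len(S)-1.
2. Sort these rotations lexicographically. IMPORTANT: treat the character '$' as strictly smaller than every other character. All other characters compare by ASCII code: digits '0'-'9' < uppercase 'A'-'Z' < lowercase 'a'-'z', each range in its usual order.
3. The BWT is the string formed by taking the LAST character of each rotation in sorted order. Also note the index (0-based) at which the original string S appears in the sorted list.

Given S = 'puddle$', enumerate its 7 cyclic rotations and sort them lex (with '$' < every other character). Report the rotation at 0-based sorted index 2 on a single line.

All 7 rotations (rotation i = S[i:]+S[:i]):
  rot[0] = puddle$
  rot[1] = uddle$p
  rot[2] = ddle$pu
  rot[3] = dle$pud
  rot[4] = le$pudd
  rot[5] = e$puddl
  rot[6] = $puddle
Sorted (with $ < everything):
  sorted[0] = $puddle
  sorted[1] = ddle$pu
  sorted[2] = dle$pud
  sorted[3] = e$puddl
  sorted[4] = le$pudd
  sorted[5] = puddle$
  sorted[6] = uddle$p
sorted[2] = dle$pud

Answer: dle$pud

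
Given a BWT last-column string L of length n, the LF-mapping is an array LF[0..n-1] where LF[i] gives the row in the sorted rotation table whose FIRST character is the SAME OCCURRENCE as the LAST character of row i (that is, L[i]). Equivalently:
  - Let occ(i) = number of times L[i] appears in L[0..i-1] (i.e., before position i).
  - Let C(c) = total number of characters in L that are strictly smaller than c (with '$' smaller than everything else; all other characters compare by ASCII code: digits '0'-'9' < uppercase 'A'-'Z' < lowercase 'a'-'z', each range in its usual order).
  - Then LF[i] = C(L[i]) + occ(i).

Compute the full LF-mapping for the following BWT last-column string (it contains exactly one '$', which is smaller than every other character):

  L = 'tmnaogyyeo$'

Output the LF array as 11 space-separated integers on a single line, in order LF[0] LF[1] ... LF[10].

Answer: 8 4 5 1 6 3 9 10 2 7 0

Derivation:
Char counts: '$':1, 'a':1, 'e':1, 'g':1, 'm':1, 'n':1, 'o':2, 't':1, 'y':2
C (first-col start): C('$')=0, C('a')=1, C('e')=2, C('g')=3, C('m')=4, C('n')=5, C('o')=6, C('t')=8, C('y')=9
L[0]='t': occ=0, LF[0]=C('t')+0=8+0=8
L[1]='m': occ=0, LF[1]=C('m')+0=4+0=4
L[2]='n': occ=0, LF[2]=C('n')+0=5+0=5
L[3]='a': occ=0, LF[3]=C('a')+0=1+0=1
L[4]='o': occ=0, LF[4]=C('o')+0=6+0=6
L[5]='g': occ=0, LF[5]=C('g')+0=3+0=3
L[6]='y': occ=0, LF[6]=C('y')+0=9+0=9
L[7]='y': occ=1, LF[7]=C('y')+1=9+1=10
L[8]='e': occ=0, LF[8]=C('e')+0=2+0=2
L[9]='o': occ=1, LF[9]=C('o')+1=6+1=7
L[10]='$': occ=0, LF[10]=C('$')+0=0+0=0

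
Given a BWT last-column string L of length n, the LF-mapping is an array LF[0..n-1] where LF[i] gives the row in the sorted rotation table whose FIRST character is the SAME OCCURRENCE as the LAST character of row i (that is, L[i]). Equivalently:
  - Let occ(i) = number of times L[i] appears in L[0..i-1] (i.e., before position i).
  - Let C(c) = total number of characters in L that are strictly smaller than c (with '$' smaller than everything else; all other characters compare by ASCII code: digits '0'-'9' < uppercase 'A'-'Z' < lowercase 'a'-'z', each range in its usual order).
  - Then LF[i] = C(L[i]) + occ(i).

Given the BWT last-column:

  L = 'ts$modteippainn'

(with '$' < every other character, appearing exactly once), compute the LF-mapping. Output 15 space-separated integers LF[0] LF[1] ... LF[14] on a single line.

Char counts: '$':1, 'a':1, 'd':1, 'e':1, 'i':2, 'm':1, 'n':2, 'o':1, 'p':2, 's':1, 't':2
C (first-col start): C('$')=0, C('a')=1, C('d')=2, C('e')=3, C('i')=4, C('m')=6, C('n')=7, C('o')=9, C('p')=10, C('s')=12, C('t')=13
L[0]='t': occ=0, LF[0]=C('t')+0=13+0=13
L[1]='s': occ=0, LF[1]=C('s')+0=12+0=12
L[2]='$': occ=0, LF[2]=C('$')+0=0+0=0
L[3]='m': occ=0, LF[3]=C('m')+0=6+0=6
L[4]='o': occ=0, LF[4]=C('o')+0=9+0=9
L[5]='d': occ=0, LF[5]=C('d')+0=2+0=2
L[6]='t': occ=1, LF[6]=C('t')+1=13+1=14
L[7]='e': occ=0, LF[7]=C('e')+0=3+0=3
L[8]='i': occ=0, LF[8]=C('i')+0=4+0=4
L[9]='p': occ=0, LF[9]=C('p')+0=10+0=10
L[10]='p': occ=1, LF[10]=C('p')+1=10+1=11
L[11]='a': occ=0, LF[11]=C('a')+0=1+0=1
L[12]='i': occ=1, LF[12]=C('i')+1=4+1=5
L[13]='n': occ=0, LF[13]=C('n')+0=7+0=7
L[14]='n': occ=1, LF[14]=C('n')+1=7+1=8

Answer: 13 12 0 6 9 2 14 3 4 10 11 1 5 7 8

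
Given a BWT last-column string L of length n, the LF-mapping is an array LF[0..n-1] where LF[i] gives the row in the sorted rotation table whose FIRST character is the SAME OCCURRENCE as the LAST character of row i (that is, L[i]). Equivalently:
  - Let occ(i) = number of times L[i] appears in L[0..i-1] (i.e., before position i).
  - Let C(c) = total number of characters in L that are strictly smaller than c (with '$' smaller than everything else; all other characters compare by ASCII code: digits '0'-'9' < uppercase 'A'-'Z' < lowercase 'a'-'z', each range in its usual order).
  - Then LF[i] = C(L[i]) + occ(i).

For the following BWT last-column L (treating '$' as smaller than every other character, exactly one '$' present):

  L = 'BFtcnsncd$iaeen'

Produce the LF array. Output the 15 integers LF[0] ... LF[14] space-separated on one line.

Answer: 1 2 14 4 10 13 11 5 6 0 9 3 7 8 12

Derivation:
Char counts: '$':1, 'B':1, 'F':1, 'a':1, 'c':2, 'd':1, 'e':2, 'i':1, 'n':3, 's':1, 't':1
C (first-col start): C('$')=0, C('B')=1, C('F')=2, C('a')=3, C('c')=4, C('d')=6, C('e')=7, C('i')=9, C('n')=10, C('s')=13, C('t')=14
L[0]='B': occ=0, LF[0]=C('B')+0=1+0=1
L[1]='F': occ=0, LF[1]=C('F')+0=2+0=2
L[2]='t': occ=0, LF[2]=C('t')+0=14+0=14
L[3]='c': occ=0, LF[3]=C('c')+0=4+0=4
L[4]='n': occ=0, LF[4]=C('n')+0=10+0=10
L[5]='s': occ=0, LF[5]=C('s')+0=13+0=13
L[6]='n': occ=1, LF[6]=C('n')+1=10+1=11
L[7]='c': occ=1, LF[7]=C('c')+1=4+1=5
L[8]='d': occ=0, LF[8]=C('d')+0=6+0=6
L[9]='$': occ=0, LF[9]=C('$')+0=0+0=0
L[10]='i': occ=0, LF[10]=C('i')+0=9+0=9
L[11]='a': occ=0, LF[11]=C('a')+0=3+0=3
L[12]='e': occ=0, LF[12]=C('e')+0=7+0=7
L[13]='e': occ=1, LF[13]=C('e')+1=7+1=8
L[14]='n': occ=2, LF[14]=C('n')+2=10+2=12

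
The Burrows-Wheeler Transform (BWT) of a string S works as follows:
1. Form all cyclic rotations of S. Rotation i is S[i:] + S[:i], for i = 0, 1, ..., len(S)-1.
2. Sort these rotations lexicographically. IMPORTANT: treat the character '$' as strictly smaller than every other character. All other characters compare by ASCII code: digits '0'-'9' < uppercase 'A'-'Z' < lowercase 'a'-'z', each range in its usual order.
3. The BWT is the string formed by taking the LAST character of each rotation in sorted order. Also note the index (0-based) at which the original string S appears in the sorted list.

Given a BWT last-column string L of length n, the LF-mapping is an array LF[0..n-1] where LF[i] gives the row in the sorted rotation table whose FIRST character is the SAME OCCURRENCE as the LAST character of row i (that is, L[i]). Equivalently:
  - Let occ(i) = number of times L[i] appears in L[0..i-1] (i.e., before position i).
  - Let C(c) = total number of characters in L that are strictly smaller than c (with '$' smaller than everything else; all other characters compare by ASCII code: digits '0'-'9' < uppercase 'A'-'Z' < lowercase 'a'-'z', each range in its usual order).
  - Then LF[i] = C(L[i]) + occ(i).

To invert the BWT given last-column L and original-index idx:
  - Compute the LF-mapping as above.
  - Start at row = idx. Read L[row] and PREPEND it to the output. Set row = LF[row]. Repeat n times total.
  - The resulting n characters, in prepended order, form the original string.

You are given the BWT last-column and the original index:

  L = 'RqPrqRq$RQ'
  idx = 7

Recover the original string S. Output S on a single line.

LF mapping: 3 6 1 9 7 4 8 0 5 2
Walk LF starting at row 7, prepending L[row]:
  step 1: row=7, L[7]='$', prepend. Next row=LF[7]=0
  step 2: row=0, L[0]='R', prepend. Next row=LF[0]=3
  step 3: row=3, L[3]='r', prepend. Next row=LF[3]=9
  step 4: row=9, L[9]='Q', prepend. Next row=LF[9]=2
  step 5: row=2, L[2]='P', prepend. Next row=LF[2]=1
  step 6: row=1, L[1]='q', prepend. Next row=LF[1]=6
  step 7: row=6, L[6]='q', prepend. Next row=LF[6]=8
  step 8: row=8, L[8]='R', prepend. Next row=LF[8]=5
  step 9: row=5, L[5]='R', prepend. Next row=LF[5]=4
  step 10: row=4, L[4]='q', prepend. Next row=LF[4]=7
Reversed output: qRRqqPQrR$

Answer: qRRqqPQrR$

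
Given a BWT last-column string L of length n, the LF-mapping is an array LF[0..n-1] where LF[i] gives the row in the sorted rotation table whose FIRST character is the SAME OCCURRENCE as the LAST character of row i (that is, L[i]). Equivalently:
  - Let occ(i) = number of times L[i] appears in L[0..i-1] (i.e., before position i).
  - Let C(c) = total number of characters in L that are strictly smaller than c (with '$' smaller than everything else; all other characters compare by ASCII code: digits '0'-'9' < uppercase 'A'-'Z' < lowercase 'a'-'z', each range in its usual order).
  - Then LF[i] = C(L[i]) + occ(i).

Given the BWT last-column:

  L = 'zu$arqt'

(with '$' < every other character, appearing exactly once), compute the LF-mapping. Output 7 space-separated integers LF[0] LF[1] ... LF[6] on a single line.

Char counts: '$':1, 'a':1, 'q':1, 'r':1, 't':1, 'u':1, 'z':1
C (first-col start): C('$')=0, C('a')=1, C('q')=2, C('r')=3, C('t')=4, C('u')=5, C('z')=6
L[0]='z': occ=0, LF[0]=C('z')+0=6+0=6
L[1]='u': occ=0, LF[1]=C('u')+0=5+0=5
L[2]='$': occ=0, LF[2]=C('$')+0=0+0=0
L[3]='a': occ=0, LF[3]=C('a')+0=1+0=1
L[4]='r': occ=0, LF[4]=C('r')+0=3+0=3
L[5]='q': occ=0, LF[5]=C('q')+0=2+0=2
L[6]='t': occ=0, LF[6]=C('t')+0=4+0=4

Answer: 6 5 0 1 3 2 4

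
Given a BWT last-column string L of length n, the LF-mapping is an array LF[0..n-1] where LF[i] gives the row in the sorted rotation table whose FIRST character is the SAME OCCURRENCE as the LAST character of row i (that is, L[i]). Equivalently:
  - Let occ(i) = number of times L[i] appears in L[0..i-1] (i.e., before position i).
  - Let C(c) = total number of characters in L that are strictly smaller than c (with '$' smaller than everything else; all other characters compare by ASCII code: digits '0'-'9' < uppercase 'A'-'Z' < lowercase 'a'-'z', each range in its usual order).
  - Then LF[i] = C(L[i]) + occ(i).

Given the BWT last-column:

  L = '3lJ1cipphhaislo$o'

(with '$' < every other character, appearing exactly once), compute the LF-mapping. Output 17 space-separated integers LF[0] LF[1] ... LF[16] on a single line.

Answer: 2 10 3 1 5 8 14 15 6 7 4 9 16 11 12 0 13

Derivation:
Char counts: '$':1, '1':1, '3':1, 'J':1, 'a':1, 'c':1, 'h':2, 'i':2, 'l':2, 'o':2, 'p':2, 's':1
C (first-col start): C('$')=0, C('1')=1, C('3')=2, C('J')=3, C('a')=4, C('c')=5, C('h')=6, C('i')=8, C('l')=10, C('o')=12, C('p')=14, C('s')=16
L[0]='3': occ=0, LF[0]=C('3')+0=2+0=2
L[1]='l': occ=0, LF[1]=C('l')+0=10+0=10
L[2]='J': occ=0, LF[2]=C('J')+0=3+0=3
L[3]='1': occ=0, LF[3]=C('1')+0=1+0=1
L[4]='c': occ=0, LF[4]=C('c')+0=5+0=5
L[5]='i': occ=0, LF[5]=C('i')+0=8+0=8
L[6]='p': occ=0, LF[6]=C('p')+0=14+0=14
L[7]='p': occ=1, LF[7]=C('p')+1=14+1=15
L[8]='h': occ=0, LF[8]=C('h')+0=6+0=6
L[9]='h': occ=1, LF[9]=C('h')+1=6+1=7
L[10]='a': occ=0, LF[10]=C('a')+0=4+0=4
L[11]='i': occ=1, LF[11]=C('i')+1=8+1=9
L[12]='s': occ=0, LF[12]=C('s')+0=16+0=16
L[13]='l': occ=1, LF[13]=C('l')+1=10+1=11
L[14]='o': occ=0, LF[14]=C('o')+0=12+0=12
L[15]='$': occ=0, LF[15]=C('$')+0=0+0=0
L[16]='o': occ=1, LF[16]=C('o')+1=12+1=13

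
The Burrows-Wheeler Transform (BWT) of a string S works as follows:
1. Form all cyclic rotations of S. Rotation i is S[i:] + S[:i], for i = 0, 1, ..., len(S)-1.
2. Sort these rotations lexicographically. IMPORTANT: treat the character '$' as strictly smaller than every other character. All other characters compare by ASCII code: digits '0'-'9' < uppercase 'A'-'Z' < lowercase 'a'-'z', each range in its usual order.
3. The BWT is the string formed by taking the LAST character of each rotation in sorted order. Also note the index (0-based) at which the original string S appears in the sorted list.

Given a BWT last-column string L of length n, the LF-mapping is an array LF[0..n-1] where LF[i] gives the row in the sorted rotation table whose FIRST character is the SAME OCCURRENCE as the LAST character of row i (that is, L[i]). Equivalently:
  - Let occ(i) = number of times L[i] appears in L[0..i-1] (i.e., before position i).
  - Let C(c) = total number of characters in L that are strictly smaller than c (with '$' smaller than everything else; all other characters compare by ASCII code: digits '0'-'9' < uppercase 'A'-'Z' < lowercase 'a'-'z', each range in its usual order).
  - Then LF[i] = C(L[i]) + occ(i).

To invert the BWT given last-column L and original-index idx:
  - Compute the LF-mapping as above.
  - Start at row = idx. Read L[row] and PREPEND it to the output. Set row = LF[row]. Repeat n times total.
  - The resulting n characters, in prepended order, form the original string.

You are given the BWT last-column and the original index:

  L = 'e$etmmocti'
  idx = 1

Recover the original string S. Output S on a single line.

Answer: committee$

Derivation:
LF mapping: 2 0 3 8 5 6 7 1 9 4
Walk LF starting at row 1, prepending L[row]:
  step 1: row=1, L[1]='$', prepend. Next row=LF[1]=0
  step 2: row=0, L[0]='e', prepend. Next row=LF[0]=2
  step 3: row=2, L[2]='e', prepend. Next row=LF[2]=3
  step 4: row=3, L[3]='t', prepend. Next row=LF[3]=8
  step 5: row=8, L[8]='t', prepend. Next row=LF[8]=9
  step 6: row=9, L[9]='i', prepend. Next row=LF[9]=4
  step 7: row=4, L[4]='m', prepend. Next row=LF[4]=5
  step 8: row=5, L[5]='m', prepend. Next row=LF[5]=6
  step 9: row=6, L[6]='o', prepend. Next row=LF[6]=7
  step 10: row=7, L[7]='c', prepend. Next row=LF[7]=1
Reversed output: committee$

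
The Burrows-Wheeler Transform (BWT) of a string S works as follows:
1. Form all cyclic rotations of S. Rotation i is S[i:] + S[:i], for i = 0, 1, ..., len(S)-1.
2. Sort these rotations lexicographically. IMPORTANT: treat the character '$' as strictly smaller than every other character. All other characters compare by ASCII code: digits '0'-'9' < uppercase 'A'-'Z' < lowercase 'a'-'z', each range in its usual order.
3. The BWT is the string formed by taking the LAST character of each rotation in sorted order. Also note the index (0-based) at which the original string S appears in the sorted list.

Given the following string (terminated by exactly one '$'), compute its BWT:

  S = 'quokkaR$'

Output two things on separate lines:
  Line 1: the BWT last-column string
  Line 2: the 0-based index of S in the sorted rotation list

Answer: Rakkou$q
6

Derivation:
All 8 rotations (rotation i = S[i:]+S[:i]):
  rot[0] = quokkaR$
  rot[1] = uokkaR$q
  rot[2] = okkaR$qu
  rot[3] = kkaR$quo
  rot[4] = kaR$quok
  rot[5] = aR$quokk
  rot[6] = R$quokka
  rot[7] = $quokkaR
Sorted (with $ < everything):
  sorted[0] = $quokkaR  (last char: 'R')
  sorted[1] = R$quokka  (last char: 'a')
  sorted[2] = aR$quokk  (last char: 'k')
  sorted[3] = kaR$quok  (last char: 'k')
  sorted[4] = kkaR$quo  (last char: 'o')
  sorted[5] = okkaR$qu  (last char: 'u')
  sorted[6] = quokkaR$  (last char: '$')
  sorted[7] = uokkaR$q  (last char: 'q')
Last column: Rakkou$q
Original string S is at sorted index 6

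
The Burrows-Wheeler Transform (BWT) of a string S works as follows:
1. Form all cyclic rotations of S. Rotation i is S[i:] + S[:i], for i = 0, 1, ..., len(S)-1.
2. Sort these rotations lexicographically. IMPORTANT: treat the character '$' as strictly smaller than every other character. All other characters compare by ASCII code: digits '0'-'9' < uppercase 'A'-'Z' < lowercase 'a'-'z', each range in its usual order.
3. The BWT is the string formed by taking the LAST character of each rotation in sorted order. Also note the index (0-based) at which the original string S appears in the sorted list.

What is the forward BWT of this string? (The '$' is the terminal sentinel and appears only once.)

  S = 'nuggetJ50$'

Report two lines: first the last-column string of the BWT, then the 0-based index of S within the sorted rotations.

All 10 rotations (rotation i = S[i:]+S[:i]):
  rot[0] = nuggetJ50$
  rot[1] = uggetJ50$n
  rot[2] = ggetJ50$nu
  rot[3] = getJ50$nug
  rot[4] = etJ50$nugg
  rot[5] = tJ50$nugge
  rot[6] = J50$nugget
  rot[7] = 50$nuggetJ
  rot[8] = 0$nuggetJ5
  rot[9] = $nuggetJ50
Sorted (with $ < everything):
  sorted[0] = $nuggetJ50  (last char: '0')
  sorted[1] = 0$nuggetJ5  (last char: '5')
  sorted[2] = 50$nuggetJ  (last char: 'J')
  sorted[3] = J50$nugget  (last char: 't')
  sorted[4] = etJ50$nugg  (last char: 'g')
  sorted[5] = getJ50$nug  (last char: 'g')
  sorted[6] = ggetJ50$nu  (last char: 'u')
  sorted[7] = nuggetJ50$  (last char: '$')
  sorted[8] = tJ50$nugge  (last char: 'e')
  sorted[9] = uggetJ50$n  (last char: 'n')
Last column: 05Jtggu$en
Original string S is at sorted index 7

Answer: 05Jtggu$en
7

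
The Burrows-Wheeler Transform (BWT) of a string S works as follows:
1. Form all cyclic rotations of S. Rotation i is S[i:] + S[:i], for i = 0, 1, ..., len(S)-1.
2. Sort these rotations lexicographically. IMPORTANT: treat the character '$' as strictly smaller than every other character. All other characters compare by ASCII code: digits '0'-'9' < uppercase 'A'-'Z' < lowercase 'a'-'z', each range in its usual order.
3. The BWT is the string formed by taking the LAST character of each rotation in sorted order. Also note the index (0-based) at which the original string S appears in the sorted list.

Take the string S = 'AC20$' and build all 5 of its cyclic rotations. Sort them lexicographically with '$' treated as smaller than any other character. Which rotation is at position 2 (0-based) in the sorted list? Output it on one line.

All 5 rotations (rotation i = S[i:]+S[:i]):
  rot[0] = AC20$
  rot[1] = C20$A
  rot[2] = 20$AC
  rot[3] = 0$AC2
  rot[4] = $AC20
Sorted (with $ < everything):
  sorted[0] = $AC20
  sorted[1] = 0$AC2
  sorted[2] = 20$AC
  sorted[3] = AC20$
  sorted[4] = C20$A
sorted[2] = 20$AC

Answer: 20$AC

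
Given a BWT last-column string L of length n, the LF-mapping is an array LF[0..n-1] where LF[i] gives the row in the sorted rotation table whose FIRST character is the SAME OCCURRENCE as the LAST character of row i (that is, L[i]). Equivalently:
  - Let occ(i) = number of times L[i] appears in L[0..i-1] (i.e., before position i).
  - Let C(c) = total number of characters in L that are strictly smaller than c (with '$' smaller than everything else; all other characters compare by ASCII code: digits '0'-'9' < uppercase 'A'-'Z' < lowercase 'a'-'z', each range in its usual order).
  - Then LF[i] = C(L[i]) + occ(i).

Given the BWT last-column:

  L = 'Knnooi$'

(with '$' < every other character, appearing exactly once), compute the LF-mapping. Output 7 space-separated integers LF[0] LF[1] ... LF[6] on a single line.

Answer: 1 3 4 5 6 2 0

Derivation:
Char counts: '$':1, 'K':1, 'i':1, 'n':2, 'o':2
C (first-col start): C('$')=0, C('K')=1, C('i')=2, C('n')=3, C('o')=5
L[0]='K': occ=0, LF[0]=C('K')+0=1+0=1
L[1]='n': occ=0, LF[1]=C('n')+0=3+0=3
L[2]='n': occ=1, LF[2]=C('n')+1=3+1=4
L[3]='o': occ=0, LF[3]=C('o')+0=5+0=5
L[4]='o': occ=1, LF[4]=C('o')+1=5+1=6
L[5]='i': occ=0, LF[5]=C('i')+0=2+0=2
L[6]='$': occ=0, LF[6]=C('$')+0=0+0=0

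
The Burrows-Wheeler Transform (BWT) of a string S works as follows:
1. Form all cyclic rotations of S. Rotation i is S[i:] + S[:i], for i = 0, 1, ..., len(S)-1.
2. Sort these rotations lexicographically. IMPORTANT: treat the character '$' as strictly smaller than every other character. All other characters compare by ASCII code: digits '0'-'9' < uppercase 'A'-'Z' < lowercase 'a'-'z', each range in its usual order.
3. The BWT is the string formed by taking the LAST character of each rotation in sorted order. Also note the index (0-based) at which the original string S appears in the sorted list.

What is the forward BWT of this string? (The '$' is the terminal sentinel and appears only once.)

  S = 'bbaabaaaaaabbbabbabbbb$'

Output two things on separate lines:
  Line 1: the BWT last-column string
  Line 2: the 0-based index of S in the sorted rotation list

Answer: bbaaabaababbabbbb$babaa
17

Derivation:
All 23 rotations (rotation i = S[i:]+S[:i]):
  rot[0] = bbaabaaaaaabbbabbabbbb$
  rot[1] = baabaaaaaabbbabbabbbb$b
  rot[2] = aabaaaaaabbbabbabbbb$bb
  rot[3] = abaaaaaabbbabbabbbb$bba
  rot[4] = baaaaaabbbabbabbbb$bbaa
  rot[5] = aaaaaabbbabbabbbb$bbaab
  rot[6] = aaaaabbbabbabbbb$bbaaba
  rot[7] = aaaabbbabbabbbb$bbaabaa
  rot[8] = aaabbbabbabbbb$bbaabaaa
  rot[9] = aabbbabbabbbb$bbaabaaaa
  rot[10] = abbbabbabbbb$bbaabaaaaa
  rot[11] = bbbabbabbbb$bbaabaaaaaa
  rot[12] = bbabbabbbb$bbaabaaaaaab
  rot[13] = babbabbbb$bbaabaaaaaabb
  rot[14] = abbabbbb$bbaabaaaaaabbb
  rot[15] = bbabbbb$bbaabaaaaaabbba
  rot[16] = babbbb$bbaabaaaaaabbbab
  rot[17] = abbbb$bbaabaaaaaabbbabb
  rot[18] = bbbb$bbaabaaaaaabbbabba
  rot[19] = bbb$bbaabaaaaaabbbabbab
  rot[20] = bb$bbaabaaaaaabbbabbabb
  rot[21] = b$bbaabaaaaaabbbabbabbb
  rot[22] = $bbaabaaaaaabbbabbabbbb
Sorted (with $ < everything):
  sorted[0] = $bbaabaaaaaabbbabbabbbb  (last char: 'b')
  sorted[1] = aaaaaabbbabbabbbb$bbaab  (last char: 'b')
  sorted[2] = aaaaabbbabbabbbb$bbaaba  (last char: 'a')
  sorted[3] = aaaabbbabbabbbb$bbaabaa  (last char: 'a')
  sorted[4] = aaabbbabbabbbb$bbaabaaa  (last char: 'a')
  sorted[5] = aabaaaaaabbbabbabbbb$bb  (last char: 'b')
  sorted[6] = aabbbabbabbbb$bbaabaaaa  (last char: 'a')
  sorted[7] = abaaaaaabbbabbabbbb$bba  (last char: 'a')
  sorted[8] = abbabbbb$bbaabaaaaaabbb  (last char: 'b')
  sorted[9] = abbbabbabbbb$bbaabaaaaa  (last char: 'a')
  sorted[10] = abbbb$bbaabaaaaaabbbabb  (last char: 'b')
  sorted[11] = b$bbaabaaaaaabbbabbabbb  (last char: 'b')
  sorted[12] = baaaaaabbbabbabbbb$bbaa  (last char: 'a')
  sorted[13] = baabaaaaaabbbabbabbbb$b  (last char: 'b')
  sorted[14] = babbabbbb$bbaabaaaaaabb  (last char: 'b')
  sorted[15] = babbbb$bbaabaaaaaabbbab  (last char: 'b')
  sorted[16] = bb$bbaabaaaaaabbbabbabb  (last char: 'b')
  sorted[17] = bbaabaaaaaabbbabbabbbb$  (last char: '$')
  sorted[18] = bbabbabbbb$bbaabaaaaaab  (last char: 'b')
  sorted[19] = bbabbbb$bbaabaaaaaabbba  (last char: 'a')
  sorted[20] = bbb$bbaabaaaaaabbbabbab  (last char: 'b')
  sorted[21] = bbbabbabbbb$bbaabaaaaaa  (last char: 'a')
  sorted[22] = bbbb$bbaabaaaaaabbbabba  (last char: 'a')
Last column: bbaaabaababbabbbb$babaa
Original string S is at sorted index 17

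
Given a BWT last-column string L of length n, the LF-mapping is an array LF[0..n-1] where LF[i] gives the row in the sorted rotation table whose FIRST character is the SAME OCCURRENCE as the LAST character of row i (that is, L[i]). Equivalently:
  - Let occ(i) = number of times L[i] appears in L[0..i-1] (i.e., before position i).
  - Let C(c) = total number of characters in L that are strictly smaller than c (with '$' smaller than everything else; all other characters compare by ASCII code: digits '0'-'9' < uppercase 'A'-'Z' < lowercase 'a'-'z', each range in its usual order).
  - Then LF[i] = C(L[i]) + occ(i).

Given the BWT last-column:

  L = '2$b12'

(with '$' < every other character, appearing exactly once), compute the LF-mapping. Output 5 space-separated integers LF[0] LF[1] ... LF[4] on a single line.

Char counts: '$':1, '1':1, '2':2, 'b':1
C (first-col start): C('$')=0, C('1')=1, C('2')=2, C('b')=4
L[0]='2': occ=0, LF[0]=C('2')+0=2+0=2
L[1]='$': occ=0, LF[1]=C('$')+0=0+0=0
L[2]='b': occ=0, LF[2]=C('b')+0=4+0=4
L[3]='1': occ=0, LF[3]=C('1')+0=1+0=1
L[4]='2': occ=1, LF[4]=C('2')+1=2+1=3

Answer: 2 0 4 1 3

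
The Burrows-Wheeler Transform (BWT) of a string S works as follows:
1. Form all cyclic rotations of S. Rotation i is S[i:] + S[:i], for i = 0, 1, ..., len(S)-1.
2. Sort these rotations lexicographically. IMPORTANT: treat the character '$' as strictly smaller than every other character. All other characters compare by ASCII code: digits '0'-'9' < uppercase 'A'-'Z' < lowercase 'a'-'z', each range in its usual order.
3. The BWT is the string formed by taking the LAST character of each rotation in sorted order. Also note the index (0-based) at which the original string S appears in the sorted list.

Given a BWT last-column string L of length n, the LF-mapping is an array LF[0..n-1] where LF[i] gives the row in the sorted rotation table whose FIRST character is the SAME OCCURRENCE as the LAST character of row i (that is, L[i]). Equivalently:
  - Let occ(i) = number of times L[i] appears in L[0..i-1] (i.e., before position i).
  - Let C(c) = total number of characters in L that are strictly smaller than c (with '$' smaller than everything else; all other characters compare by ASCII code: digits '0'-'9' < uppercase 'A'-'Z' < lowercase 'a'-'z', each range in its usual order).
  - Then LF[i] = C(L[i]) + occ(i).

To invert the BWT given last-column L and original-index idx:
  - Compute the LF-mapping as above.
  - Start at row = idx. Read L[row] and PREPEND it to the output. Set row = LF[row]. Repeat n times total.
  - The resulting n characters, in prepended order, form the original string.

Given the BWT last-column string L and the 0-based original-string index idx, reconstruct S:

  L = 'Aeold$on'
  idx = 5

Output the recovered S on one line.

LF mapping: 1 3 6 4 2 0 7 5
Walk LF starting at row 5, prepending L[row]:
  step 1: row=5, L[5]='$', prepend. Next row=LF[5]=0
  step 2: row=0, L[0]='A', prepend. Next row=LF[0]=1
  step 3: row=1, L[1]='e', prepend. Next row=LF[1]=3
  step 4: row=3, L[3]='l', prepend. Next row=LF[3]=4
  step 5: row=4, L[4]='d', prepend. Next row=LF[4]=2
  step 6: row=2, L[2]='o', prepend. Next row=LF[2]=6
  step 7: row=6, L[6]='o', prepend. Next row=LF[6]=7
  step 8: row=7, L[7]='n', prepend. Next row=LF[7]=5
Reversed output: noodleA$

Answer: noodleA$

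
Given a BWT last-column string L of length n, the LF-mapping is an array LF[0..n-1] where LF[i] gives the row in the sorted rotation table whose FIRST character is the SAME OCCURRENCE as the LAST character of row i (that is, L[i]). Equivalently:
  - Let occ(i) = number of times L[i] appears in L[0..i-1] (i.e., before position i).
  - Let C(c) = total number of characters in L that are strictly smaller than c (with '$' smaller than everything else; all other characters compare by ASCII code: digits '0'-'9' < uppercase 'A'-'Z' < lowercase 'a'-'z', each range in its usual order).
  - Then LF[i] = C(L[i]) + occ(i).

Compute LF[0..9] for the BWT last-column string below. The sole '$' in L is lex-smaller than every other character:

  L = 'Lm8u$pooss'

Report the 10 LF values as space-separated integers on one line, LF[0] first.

Char counts: '$':1, '8':1, 'L':1, 'm':1, 'o':2, 'p':1, 's':2, 'u':1
C (first-col start): C('$')=0, C('8')=1, C('L')=2, C('m')=3, C('o')=4, C('p')=6, C('s')=7, C('u')=9
L[0]='L': occ=0, LF[0]=C('L')+0=2+0=2
L[1]='m': occ=0, LF[1]=C('m')+0=3+0=3
L[2]='8': occ=0, LF[2]=C('8')+0=1+0=1
L[3]='u': occ=0, LF[3]=C('u')+0=9+0=9
L[4]='$': occ=0, LF[4]=C('$')+0=0+0=0
L[5]='p': occ=0, LF[5]=C('p')+0=6+0=6
L[6]='o': occ=0, LF[6]=C('o')+0=4+0=4
L[7]='o': occ=1, LF[7]=C('o')+1=4+1=5
L[8]='s': occ=0, LF[8]=C('s')+0=7+0=7
L[9]='s': occ=1, LF[9]=C('s')+1=7+1=8

Answer: 2 3 1 9 0 6 4 5 7 8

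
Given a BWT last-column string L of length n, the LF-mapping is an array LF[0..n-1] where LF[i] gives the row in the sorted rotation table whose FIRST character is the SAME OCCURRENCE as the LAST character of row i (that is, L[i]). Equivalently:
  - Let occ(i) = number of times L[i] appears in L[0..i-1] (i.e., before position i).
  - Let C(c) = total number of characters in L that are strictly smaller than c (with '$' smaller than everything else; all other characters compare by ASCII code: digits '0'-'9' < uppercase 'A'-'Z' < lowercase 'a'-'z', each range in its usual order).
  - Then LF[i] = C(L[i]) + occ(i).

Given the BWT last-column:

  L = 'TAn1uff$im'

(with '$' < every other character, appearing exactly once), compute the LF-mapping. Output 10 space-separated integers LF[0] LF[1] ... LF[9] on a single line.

Char counts: '$':1, '1':1, 'A':1, 'T':1, 'f':2, 'i':1, 'm':1, 'n':1, 'u':1
C (first-col start): C('$')=0, C('1')=1, C('A')=2, C('T')=3, C('f')=4, C('i')=6, C('m')=7, C('n')=8, C('u')=9
L[0]='T': occ=0, LF[0]=C('T')+0=3+0=3
L[1]='A': occ=0, LF[1]=C('A')+0=2+0=2
L[2]='n': occ=0, LF[2]=C('n')+0=8+0=8
L[3]='1': occ=0, LF[3]=C('1')+0=1+0=1
L[4]='u': occ=0, LF[4]=C('u')+0=9+0=9
L[5]='f': occ=0, LF[5]=C('f')+0=4+0=4
L[6]='f': occ=1, LF[6]=C('f')+1=4+1=5
L[7]='$': occ=0, LF[7]=C('$')+0=0+0=0
L[8]='i': occ=0, LF[8]=C('i')+0=6+0=6
L[9]='m': occ=0, LF[9]=C('m')+0=7+0=7

Answer: 3 2 8 1 9 4 5 0 6 7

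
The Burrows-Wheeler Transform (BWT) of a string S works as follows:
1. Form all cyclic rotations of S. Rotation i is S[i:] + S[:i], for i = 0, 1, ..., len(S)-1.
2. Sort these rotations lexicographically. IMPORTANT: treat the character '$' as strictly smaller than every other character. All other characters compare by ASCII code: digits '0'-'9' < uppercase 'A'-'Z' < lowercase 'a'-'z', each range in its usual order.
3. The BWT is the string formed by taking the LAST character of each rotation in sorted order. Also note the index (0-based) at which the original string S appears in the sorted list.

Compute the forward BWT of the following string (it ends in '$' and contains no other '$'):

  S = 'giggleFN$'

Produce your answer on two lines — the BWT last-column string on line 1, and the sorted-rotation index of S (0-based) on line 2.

Answer: NeFli$ggg
5

Derivation:
All 9 rotations (rotation i = S[i:]+S[:i]):
  rot[0] = giggleFN$
  rot[1] = iggleFN$g
  rot[2] = ggleFN$gi
  rot[3] = gleFN$gig
  rot[4] = leFN$gigg
  rot[5] = eFN$giggl
  rot[6] = FN$giggle
  rot[7] = N$giggleF
  rot[8] = $giggleFN
Sorted (with $ < everything):
  sorted[0] = $giggleFN  (last char: 'N')
  sorted[1] = FN$giggle  (last char: 'e')
  sorted[2] = N$giggleF  (last char: 'F')
  sorted[3] = eFN$giggl  (last char: 'l')
  sorted[4] = ggleFN$gi  (last char: 'i')
  sorted[5] = giggleFN$  (last char: '$')
  sorted[6] = gleFN$gig  (last char: 'g')
  sorted[7] = iggleFN$g  (last char: 'g')
  sorted[8] = leFN$gigg  (last char: 'g')
Last column: NeFli$ggg
Original string S is at sorted index 5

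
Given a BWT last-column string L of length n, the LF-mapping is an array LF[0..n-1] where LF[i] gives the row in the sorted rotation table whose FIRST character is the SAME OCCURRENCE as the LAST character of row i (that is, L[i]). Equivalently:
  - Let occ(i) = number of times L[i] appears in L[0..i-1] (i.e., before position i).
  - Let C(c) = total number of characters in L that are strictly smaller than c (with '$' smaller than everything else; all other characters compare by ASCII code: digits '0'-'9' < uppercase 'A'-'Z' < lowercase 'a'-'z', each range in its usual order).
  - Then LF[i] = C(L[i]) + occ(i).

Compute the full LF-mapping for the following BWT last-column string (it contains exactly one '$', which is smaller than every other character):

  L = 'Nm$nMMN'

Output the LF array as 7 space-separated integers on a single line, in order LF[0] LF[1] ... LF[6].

Answer: 3 5 0 6 1 2 4

Derivation:
Char counts: '$':1, 'M':2, 'N':2, 'm':1, 'n':1
C (first-col start): C('$')=0, C('M')=1, C('N')=3, C('m')=5, C('n')=6
L[0]='N': occ=0, LF[0]=C('N')+0=3+0=3
L[1]='m': occ=0, LF[1]=C('m')+0=5+0=5
L[2]='$': occ=0, LF[2]=C('$')+0=0+0=0
L[3]='n': occ=0, LF[3]=C('n')+0=6+0=6
L[4]='M': occ=0, LF[4]=C('M')+0=1+0=1
L[5]='M': occ=1, LF[5]=C('M')+1=1+1=2
L[6]='N': occ=1, LF[6]=C('N')+1=3+1=4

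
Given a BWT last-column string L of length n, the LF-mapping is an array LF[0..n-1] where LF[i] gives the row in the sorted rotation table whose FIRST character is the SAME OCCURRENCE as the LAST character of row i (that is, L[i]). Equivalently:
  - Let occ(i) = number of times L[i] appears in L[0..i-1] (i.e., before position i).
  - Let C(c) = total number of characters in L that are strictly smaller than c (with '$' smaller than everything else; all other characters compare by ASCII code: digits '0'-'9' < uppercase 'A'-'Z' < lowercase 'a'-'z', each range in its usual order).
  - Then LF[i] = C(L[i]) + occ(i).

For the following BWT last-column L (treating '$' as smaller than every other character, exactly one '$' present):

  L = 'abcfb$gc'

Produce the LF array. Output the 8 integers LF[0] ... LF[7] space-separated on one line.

Answer: 1 2 4 6 3 0 7 5

Derivation:
Char counts: '$':1, 'a':1, 'b':2, 'c':2, 'f':1, 'g':1
C (first-col start): C('$')=0, C('a')=1, C('b')=2, C('c')=4, C('f')=6, C('g')=7
L[0]='a': occ=0, LF[0]=C('a')+0=1+0=1
L[1]='b': occ=0, LF[1]=C('b')+0=2+0=2
L[2]='c': occ=0, LF[2]=C('c')+0=4+0=4
L[3]='f': occ=0, LF[3]=C('f')+0=6+0=6
L[4]='b': occ=1, LF[4]=C('b')+1=2+1=3
L[5]='$': occ=0, LF[5]=C('$')+0=0+0=0
L[6]='g': occ=0, LF[6]=C('g')+0=7+0=7
L[7]='c': occ=1, LF[7]=C('c')+1=4+1=5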